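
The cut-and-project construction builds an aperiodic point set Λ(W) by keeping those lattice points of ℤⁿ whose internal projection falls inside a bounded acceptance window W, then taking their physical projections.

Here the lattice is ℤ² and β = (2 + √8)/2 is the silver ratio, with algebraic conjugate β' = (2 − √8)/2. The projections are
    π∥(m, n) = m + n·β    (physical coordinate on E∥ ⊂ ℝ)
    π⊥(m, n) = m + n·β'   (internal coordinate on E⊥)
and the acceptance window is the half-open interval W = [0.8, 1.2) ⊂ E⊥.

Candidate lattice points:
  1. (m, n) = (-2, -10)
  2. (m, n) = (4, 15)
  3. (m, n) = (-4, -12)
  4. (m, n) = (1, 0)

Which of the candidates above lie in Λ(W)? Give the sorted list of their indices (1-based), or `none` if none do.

Numerically β ≈ 2.41421 and β' = −1/β ≈ -0.41421.
[1] lift (-2,-10): star map gives 2.14214; window check 0.8 ≤ 2.14214 < 1.2 is false → out
[2] lift (4,15): star map gives -2.21320; window check 0.8 ≤ -2.21320 < 1.2 is false → out
[3] lift (-4,-12): star map gives 0.97056; window check 0.8 ≤ 0.97056 < 1.2 is true → IN Λ
[4] lift (1,0): star map gives 1.00000; window check 0.8 ≤ 1.00000 < 1.2 is true → IN Λ

3, 4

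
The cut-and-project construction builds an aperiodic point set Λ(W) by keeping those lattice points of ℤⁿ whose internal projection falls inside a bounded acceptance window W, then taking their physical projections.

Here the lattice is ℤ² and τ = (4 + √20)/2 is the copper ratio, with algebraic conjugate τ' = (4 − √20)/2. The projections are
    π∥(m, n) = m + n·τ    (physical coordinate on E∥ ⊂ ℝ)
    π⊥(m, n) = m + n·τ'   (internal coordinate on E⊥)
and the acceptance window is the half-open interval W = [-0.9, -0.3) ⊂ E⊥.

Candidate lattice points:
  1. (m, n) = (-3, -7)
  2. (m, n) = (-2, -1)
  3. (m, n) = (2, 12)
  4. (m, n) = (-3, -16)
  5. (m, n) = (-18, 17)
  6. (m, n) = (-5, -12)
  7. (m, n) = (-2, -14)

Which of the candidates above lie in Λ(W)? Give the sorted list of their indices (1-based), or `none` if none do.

τ' = (4−√20)/2 ≈ -0.2361.
[1] lift (-3,-7): star map gives -1.3475; window check -0.9 ≤ -1.3475 < -0.3 is false → out
[2] lift (-2,-1): star map gives -1.7639; window check -0.9 ≤ -1.7639 < -0.3 is false → out
[3] lift (2,12): star map gives -0.8328; window check -0.9 ≤ -0.8328 < -0.3 is true → IN Λ
[4] lift (-3,-16): star map gives 0.7771; window check -0.9 ≤ 0.7771 < -0.3 is false → out
[5] lift (-18,17): star map gives -22.0132; window check -0.9 ≤ -22.0132 < -0.3 is false → out
[6] lift (-5,-12): star map gives -2.1672; window check -0.9 ≤ -2.1672 < -0.3 is false → out
[7] lift (-2,-14): star map gives 1.3050; window check -0.9 ≤ 1.3050 < -0.3 is false → out

3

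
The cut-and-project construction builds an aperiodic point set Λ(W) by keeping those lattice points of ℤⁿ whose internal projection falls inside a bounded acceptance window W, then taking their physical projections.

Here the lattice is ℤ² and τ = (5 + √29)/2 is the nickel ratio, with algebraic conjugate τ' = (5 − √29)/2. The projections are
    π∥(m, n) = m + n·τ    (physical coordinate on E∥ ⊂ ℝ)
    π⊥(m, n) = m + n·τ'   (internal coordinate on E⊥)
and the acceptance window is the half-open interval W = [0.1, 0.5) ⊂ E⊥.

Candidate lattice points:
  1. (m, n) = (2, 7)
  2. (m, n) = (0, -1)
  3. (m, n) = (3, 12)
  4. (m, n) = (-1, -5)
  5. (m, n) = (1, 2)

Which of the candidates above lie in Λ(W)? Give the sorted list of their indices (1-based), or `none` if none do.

Numerically τ ≈ 5.192582 and τ' = −1/τ ≈ -0.192582.
#1 (2,7): internal coord 2 + (7)·τ' = +0.651923; +0.651923 ∉ [0.1, 0.5) → out
#2 (0,-1): internal coord 0 + (-1)·τ' = +0.192582; +0.192582 ∈ [0.1, 0.5) → IN Λ
#3 (3,12): internal coord 3 + (12)·τ' = +0.689011; +0.689011 ∉ [0.1, 0.5) → out
#4 (-1,-5): internal coord -1 + (-5)·τ' = -0.037088; -0.037088 ∉ [0.1, 0.5) → out
#5 (1,2): internal coord 1 + (2)·τ' = +0.614835; +0.614835 ∉ [0.1, 0.5) → out

2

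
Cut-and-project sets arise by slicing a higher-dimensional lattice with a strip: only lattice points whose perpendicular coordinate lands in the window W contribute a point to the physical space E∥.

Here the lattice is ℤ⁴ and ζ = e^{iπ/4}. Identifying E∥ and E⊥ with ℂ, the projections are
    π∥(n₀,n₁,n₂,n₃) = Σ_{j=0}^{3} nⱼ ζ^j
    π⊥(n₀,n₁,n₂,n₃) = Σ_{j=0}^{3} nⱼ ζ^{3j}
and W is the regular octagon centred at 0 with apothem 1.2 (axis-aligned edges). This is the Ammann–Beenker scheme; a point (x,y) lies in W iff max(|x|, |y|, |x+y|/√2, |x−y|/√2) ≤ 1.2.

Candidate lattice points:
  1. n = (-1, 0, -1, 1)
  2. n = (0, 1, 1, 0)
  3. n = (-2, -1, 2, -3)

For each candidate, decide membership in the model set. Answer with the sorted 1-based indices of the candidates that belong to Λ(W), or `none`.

With ζ = e^{iπ/4} the internal vectors are ζ^0,ζ^3,ζ^6,ζ^9.
#1 (-1, 0, -1, 1): internal (-0.29289, 1.70711); octagon support 1.70711 vs apothem 1.2 → ∉ W
#2 (0, 1, 1, 0): internal (-0.70711, -0.29289); octagon support 0.70711 vs apothem 1.2 → ∈ W
#3 (-2, -1, 2, -3): internal (-3.41421, -4.82843); octagon support 5.82843 vs apothem 1.2 → ∉ W

2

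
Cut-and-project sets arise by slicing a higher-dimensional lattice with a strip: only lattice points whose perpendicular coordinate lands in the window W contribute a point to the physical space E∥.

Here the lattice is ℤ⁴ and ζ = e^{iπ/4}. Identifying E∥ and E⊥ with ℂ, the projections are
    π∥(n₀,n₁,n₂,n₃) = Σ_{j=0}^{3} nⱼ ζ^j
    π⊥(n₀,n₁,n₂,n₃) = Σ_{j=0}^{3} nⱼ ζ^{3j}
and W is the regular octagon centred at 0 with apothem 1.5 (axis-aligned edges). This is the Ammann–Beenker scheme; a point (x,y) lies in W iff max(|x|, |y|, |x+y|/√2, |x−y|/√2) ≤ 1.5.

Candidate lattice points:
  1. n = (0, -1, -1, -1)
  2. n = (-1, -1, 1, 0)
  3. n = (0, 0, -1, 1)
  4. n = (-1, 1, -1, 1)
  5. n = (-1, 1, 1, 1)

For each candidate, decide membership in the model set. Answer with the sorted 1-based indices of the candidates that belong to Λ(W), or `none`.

π⊥(n) = n₀ + n₁ζ³ + n₂ζ⁶ + n₃ζ⁹ where ζ = e^{iπ/4}.
#1 (0, -1, -1, -1): internal (0.000000, -0.414214); octagon support 0.414214 vs apothem 1.5 → ∈ W
#2 (-1, -1, 1, 0): internal (-0.292893, -1.707107); octagon support 1.707107 vs apothem 1.5 → ∉ W
#3 (0, 0, -1, 1): internal (0.707107, 1.707107); octagon support 1.707107 vs apothem 1.5 → ∉ W
#4 (-1, 1, -1, 1): internal (-1.000000, 2.414214); octagon support 2.414214 vs apothem 1.5 → ∉ W
#5 (-1, 1, 1, 1): internal (-1.000000, 0.414214); octagon support 1.000000 vs apothem 1.5 → ∈ W

1, 5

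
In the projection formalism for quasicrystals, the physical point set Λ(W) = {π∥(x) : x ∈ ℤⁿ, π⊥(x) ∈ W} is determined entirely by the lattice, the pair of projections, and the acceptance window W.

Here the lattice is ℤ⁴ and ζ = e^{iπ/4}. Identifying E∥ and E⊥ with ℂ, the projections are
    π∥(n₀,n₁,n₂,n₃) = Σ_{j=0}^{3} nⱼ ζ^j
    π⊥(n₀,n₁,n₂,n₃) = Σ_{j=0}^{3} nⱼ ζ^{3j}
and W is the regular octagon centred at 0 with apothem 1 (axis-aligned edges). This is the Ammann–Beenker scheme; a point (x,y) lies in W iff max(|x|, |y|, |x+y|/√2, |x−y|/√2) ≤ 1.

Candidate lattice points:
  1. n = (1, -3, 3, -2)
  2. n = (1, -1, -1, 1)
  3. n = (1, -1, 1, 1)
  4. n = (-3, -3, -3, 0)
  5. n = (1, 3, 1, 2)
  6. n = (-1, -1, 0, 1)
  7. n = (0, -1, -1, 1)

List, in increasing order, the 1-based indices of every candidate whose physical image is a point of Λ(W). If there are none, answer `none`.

Internal map: ζ^{3j} for j=0..3 gives (1,0), (−√2/2,√2/2), (0,−1), (√2/2,√2/2).
#1 (1, -3, 3, -2): internal (1.70711, -6.53553); octagon support 6.53553 vs apothem 1 → ∉ W
#2 (1, -1, -1, 1): internal (2.41421, 1.00000); octagon support 2.41421 vs apothem 1 → ∉ W
#3 (1, -1, 1, 1): internal (2.41421, -1.00000); octagon support 2.41421 vs apothem 1 → ∉ W
#4 (-3, -3, -3, 0): internal (-0.87868, 0.87868); octagon support 1.24264 vs apothem 1 → ∉ W
#5 (1, 3, 1, 2): internal (0.29289, 2.53553); octagon support 2.53553 vs apothem 1 → ∉ W
#6 (-1, -1, 0, 1): internal (0.41421, 0.00000); octagon support 0.41421 vs apothem 1 → ∈ W
#7 (0, -1, -1, 1): internal (1.41421, 1.00000); octagon support 1.70711 vs apothem 1 → ∉ W

6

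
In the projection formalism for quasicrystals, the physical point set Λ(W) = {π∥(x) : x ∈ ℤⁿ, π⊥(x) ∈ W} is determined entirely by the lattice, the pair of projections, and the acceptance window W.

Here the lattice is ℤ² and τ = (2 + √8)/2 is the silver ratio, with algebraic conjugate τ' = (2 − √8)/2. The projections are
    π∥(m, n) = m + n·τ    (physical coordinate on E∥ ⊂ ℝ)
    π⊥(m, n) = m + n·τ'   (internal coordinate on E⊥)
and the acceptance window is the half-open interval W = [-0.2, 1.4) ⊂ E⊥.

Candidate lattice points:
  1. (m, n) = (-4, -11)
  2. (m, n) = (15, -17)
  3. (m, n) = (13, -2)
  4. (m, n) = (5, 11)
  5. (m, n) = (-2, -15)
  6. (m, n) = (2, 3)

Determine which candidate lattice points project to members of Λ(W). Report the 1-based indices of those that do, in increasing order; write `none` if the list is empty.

1, 4, 6

Numerically τ ≈ 2.414214 and τ' = −1/τ ≈ -0.414214.
candidate 1: (m,n)=(-4,-11) → π∥ = -4-11·τ ≈ -30.556349, π⊥ = -4-11·τ' ≈ 0.556349 ∈ [-0.2, 1.4) ⇒ IN Λ
candidate 2: (m,n)=(15,-17) → π∥ = 15-17·τ ≈ -26.041631, π⊥ = 15-17·τ' ≈ 22.041631 ∉ [-0.2, 1.4) ⇒ out
candidate 3: (m,n)=(13,-2) → π∥ = 13-2·τ ≈ 8.171573, π⊥ = 13-2·τ' ≈ 13.828427 ∉ [-0.2, 1.4) ⇒ out
candidate 4: (m,n)=(5,11) → π∥ = 5+11·τ ≈ 31.556349, π⊥ = 5+11·τ' ≈ 0.443651 ∈ [-0.2, 1.4) ⇒ IN Λ
candidate 5: (m,n)=(-2,-15) → π∥ = -2-15·τ ≈ -38.213203, π⊥ = -2-15·τ' ≈ 4.213203 ∉ [-0.2, 1.4) ⇒ out
candidate 6: (m,n)=(2,3) → π∥ = 2+3·τ ≈ 9.242641, π⊥ = 2+3·τ' ≈ 0.757359 ∈ [-0.2, 1.4) ⇒ IN Λ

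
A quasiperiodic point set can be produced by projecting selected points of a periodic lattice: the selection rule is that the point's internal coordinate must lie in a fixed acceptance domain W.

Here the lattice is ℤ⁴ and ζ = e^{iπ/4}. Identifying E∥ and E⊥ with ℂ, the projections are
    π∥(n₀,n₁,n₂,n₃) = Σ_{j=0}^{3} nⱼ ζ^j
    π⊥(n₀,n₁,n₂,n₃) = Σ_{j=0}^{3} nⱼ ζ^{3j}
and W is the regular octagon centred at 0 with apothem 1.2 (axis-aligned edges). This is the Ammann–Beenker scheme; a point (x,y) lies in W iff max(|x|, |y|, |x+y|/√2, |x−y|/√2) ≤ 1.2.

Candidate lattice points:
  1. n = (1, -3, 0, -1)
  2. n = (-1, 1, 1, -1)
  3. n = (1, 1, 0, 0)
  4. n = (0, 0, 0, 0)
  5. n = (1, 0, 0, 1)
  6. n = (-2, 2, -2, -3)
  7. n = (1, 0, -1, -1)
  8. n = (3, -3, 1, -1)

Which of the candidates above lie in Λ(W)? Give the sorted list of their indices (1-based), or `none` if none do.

π⊥(n) = n₀ + n₁ζ³ + n₂ζ⁶ + n₃ζ⁹ where ζ = e^{iπ/4}.
candidate 1: n = (1, -3, 0, -1) → π⊥ ≈ (+2.4142, -2.8284); max(|x|,|y|,|x±y|/√2) = 3.7071 > 1.2 ⇒ ∉ W
candidate 2: n = (-1, 1, 1, -1) → π⊥ ≈ (-2.4142, -1.0000); max(|x|,|y|,|x±y|/√2) = 2.4142 > 1.2 ⇒ ∉ W
candidate 3: n = (1, 1, 0, 0) → π⊥ ≈ (+0.2929, +0.7071); max(|x|,|y|,|x±y|/√2) = 0.7071 ≤ 1.2 ⇒ ∈ W
candidate 4: n = (0, 0, 0, 0) → π⊥ ≈ (+0.0000, +0.0000); max(|x|,|y|,|x±y|/√2) = 0.0000 ≤ 1.2 ⇒ ∈ W
candidate 5: n = (1, 0, 0, 1) → π⊥ ≈ (+1.7071, +0.7071); max(|x|,|y|,|x±y|/√2) = 1.7071 > 1.2 ⇒ ∉ W
candidate 6: n = (-2, 2, -2, -3) → π⊥ ≈ (-5.5355, +1.2929); max(|x|,|y|,|x±y|/√2) = 5.5355 > 1.2 ⇒ ∉ W
candidate 7: n = (1, 0, -1, -1) → π⊥ ≈ (+0.2929, +0.2929); max(|x|,|y|,|x±y|/√2) = 0.4142 ≤ 1.2 ⇒ ∈ W
candidate 8: n = (3, -3, 1, -1) → π⊥ ≈ (+4.4142, -3.8284); max(|x|,|y|,|x±y|/√2) = 5.8284 > 1.2 ⇒ ∉ W

3, 4, 7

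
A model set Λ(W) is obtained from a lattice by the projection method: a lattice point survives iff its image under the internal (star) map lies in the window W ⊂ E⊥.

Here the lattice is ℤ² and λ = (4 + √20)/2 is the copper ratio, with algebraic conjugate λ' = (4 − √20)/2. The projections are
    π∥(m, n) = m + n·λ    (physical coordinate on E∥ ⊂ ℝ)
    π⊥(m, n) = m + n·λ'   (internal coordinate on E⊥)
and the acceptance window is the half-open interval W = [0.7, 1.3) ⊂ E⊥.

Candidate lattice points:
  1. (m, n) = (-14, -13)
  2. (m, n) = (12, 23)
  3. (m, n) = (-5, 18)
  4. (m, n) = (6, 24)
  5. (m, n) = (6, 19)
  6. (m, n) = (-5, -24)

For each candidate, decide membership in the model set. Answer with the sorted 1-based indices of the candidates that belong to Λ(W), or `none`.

λ' = (4−√20)/2 ≈ -0.236068.
candidate 1: (m,n)=(-14,-13) → π∥ = -14-13·λ ≈ -69.068884, π⊥ = -14-13·λ' ≈ -10.931116 ∉ [0.7, 1.3) ⇒ out
candidate 2: (m,n)=(12,23) → π∥ = 12+23·λ ≈ 109.429563, π⊥ = 12+23·λ' ≈ 6.570437 ∉ [0.7, 1.3) ⇒ out
candidate 3: (m,n)=(-5,18) → π∥ = -5+18·λ ≈ 71.249224, π⊥ = -5+18·λ' ≈ -9.249224 ∉ [0.7, 1.3) ⇒ out
candidate 4: (m,n)=(6,24) → π∥ = 6+24·λ ≈ 107.665631, π⊥ = 6+24·λ' ≈ 0.334369 ∉ [0.7, 1.3) ⇒ out
candidate 5: (m,n)=(6,19) → π∥ = 6+19·λ ≈ 86.485292, π⊥ = 6+19·λ' ≈ 1.514708 ∉ [0.7, 1.3) ⇒ out
candidate 6: (m,n)=(-5,-24) → π∥ = -5-24·λ ≈ -106.665631, π⊥ = -5-24·λ' ≈ 0.665631 ∉ [0.7, 1.3) ⇒ out

none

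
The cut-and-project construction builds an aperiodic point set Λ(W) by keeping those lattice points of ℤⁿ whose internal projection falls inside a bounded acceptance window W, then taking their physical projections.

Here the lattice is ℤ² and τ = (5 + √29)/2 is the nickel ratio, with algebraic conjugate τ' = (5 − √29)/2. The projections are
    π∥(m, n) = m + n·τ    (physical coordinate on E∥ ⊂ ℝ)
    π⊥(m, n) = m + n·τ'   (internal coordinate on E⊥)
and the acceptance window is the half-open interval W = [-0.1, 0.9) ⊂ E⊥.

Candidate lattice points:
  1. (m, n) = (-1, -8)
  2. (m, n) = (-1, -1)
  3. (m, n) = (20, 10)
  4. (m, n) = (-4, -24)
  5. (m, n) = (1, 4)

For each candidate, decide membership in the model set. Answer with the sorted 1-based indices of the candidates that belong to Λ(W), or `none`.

Compute τ' = (5−√29)/2 = -0.19258, so π⊥(m,n) = m -0.19258·n.
[1] lift (-1,-8): star map gives 0.54066; window check -0.1 ≤ 0.54066 < 0.9 is true → IN Λ
[2] lift (-1,-1): star map gives -0.80742; window check -0.1 ≤ -0.80742 < 0.9 is false → out
[3] lift (20,10): star map gives 18.07418; window check -0.1 ≤ 18.07418 < 0.9 is false → out
[4] lift (-4,-24): star map gives 0.62198; window check -0.1 ≤ 0.62198 < 0.9 is true → IN Λ
[5] lift (1,4): star map gives 0.22967; window check -0.1 ≤ 0.22967 < 0.9 is true → IN Λ

1, 4, 5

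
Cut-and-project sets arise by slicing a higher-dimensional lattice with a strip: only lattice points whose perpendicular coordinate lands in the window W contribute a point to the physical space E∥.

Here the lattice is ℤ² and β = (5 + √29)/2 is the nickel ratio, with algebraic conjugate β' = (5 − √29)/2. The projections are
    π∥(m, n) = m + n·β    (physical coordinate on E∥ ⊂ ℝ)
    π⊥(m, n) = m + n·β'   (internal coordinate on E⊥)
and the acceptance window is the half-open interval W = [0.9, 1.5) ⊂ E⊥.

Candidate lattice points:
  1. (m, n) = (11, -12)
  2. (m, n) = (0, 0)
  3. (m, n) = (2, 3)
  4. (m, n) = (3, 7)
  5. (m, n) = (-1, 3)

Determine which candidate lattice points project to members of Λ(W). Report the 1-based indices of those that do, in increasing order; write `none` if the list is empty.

3

Compute β' = (5−√29)/2 = -0.19258, so π⊥(m,n) = m -0.19258·n.
candidate 1: (m,n)=(11,-12) → π∥ = 11-12·β ≈ -51.31099, π⊥ = 11-12·β' ≈ 13.31099 ∉ [0.9, 1.5) ⇒ out
candidate 2: (m,n)=(0,0) → π∥ = 0+0·β ≈ 0.00000, π⊥ = 0+0·β' ≈ 0.00000 ∉ [0.9, 1.5) ⇒ out
candidate 3: (m,n)=(2,3) → π∥ = 2+3·β ≈ 17.57775, π⊥ = 2+3·β' ≈ 1.42225 ∈ [0.9, 1.5) ⇒ IN Λ
candidate 4: (m,n)=(3,7) → π∥ = 3+7·β ≈ 39.34808, π⊥ = 3+7·β' ≈ 1.65192 ∉ [0.9, 1.5) ⇒ out
candidate 5: (m,n)=(-1,3) → π∥ = -1+3·β ≈ 14.57775, π⊥ = -1+3·β' ≈ -1.57775 ∉ [0.9, 1.5) ⇒ out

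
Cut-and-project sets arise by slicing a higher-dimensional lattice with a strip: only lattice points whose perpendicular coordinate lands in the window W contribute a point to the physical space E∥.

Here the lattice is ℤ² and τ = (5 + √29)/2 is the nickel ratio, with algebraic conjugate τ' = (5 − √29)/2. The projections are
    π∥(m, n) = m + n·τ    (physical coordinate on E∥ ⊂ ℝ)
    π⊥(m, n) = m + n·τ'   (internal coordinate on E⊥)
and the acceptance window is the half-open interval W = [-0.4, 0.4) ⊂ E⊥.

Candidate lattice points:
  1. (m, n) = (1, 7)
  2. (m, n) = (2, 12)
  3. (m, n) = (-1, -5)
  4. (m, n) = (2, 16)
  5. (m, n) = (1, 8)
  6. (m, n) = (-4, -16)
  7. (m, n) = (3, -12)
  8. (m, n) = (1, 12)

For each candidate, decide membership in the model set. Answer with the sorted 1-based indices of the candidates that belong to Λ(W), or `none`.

Compute τ' = (5−√29)/2 = -0.1926, so π⊥(m,n) = m -0.1926·n.
[1] lift (1,7): star map gives -0.3481; window check -0.4 ≤ -0.3481 < 0.4 is true → IN Λ
[2] lift (2,12): star map gives -0.3110; window check -0.4 ≤ -0.3110 < 0.4 is true → IN Λ
[3] lift (-1,-5): star map gives -0.0371; window check -0.4 ≤ -0.0371 < 0.4 is true → IN Λ
[4] lift (2,16): star map gives -1.0813; window check -0.4 ≤ -1.0813 < 0.4 is false → out
[5] lift (1,8): star map gives -0.5407; window check -0.4 ≤ -0.5407 < 0.4 is false → out
[6] lift (-4,-16): star map gives -0.9187; window check -0.4 ≤ -0.9187 < 0.4 is false → out
[7] lift (3,-12): star map gives 5.3110; window check -0.4 ≤ 5.3110 < 0.4 is false → out
[8] lift (1,12): star map gives -1.3110; window check -0.4 ≤ -1.3110 < 0.4 is false → out

1, 2, 3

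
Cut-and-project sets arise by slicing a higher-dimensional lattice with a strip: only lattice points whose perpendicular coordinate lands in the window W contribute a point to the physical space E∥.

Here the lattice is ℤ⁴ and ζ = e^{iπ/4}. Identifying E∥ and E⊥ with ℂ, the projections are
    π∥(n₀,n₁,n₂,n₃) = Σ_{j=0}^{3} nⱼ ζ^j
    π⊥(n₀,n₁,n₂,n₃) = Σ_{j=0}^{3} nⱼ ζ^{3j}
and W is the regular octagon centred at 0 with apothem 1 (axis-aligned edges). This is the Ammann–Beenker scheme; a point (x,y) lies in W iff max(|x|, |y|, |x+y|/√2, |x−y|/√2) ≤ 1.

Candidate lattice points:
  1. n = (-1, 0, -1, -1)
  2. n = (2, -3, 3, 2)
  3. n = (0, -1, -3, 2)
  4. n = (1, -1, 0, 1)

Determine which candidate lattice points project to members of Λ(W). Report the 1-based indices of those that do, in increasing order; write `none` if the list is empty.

With ζ = e^{iπ/4} the internal vectors are ζ^0,ζ^3,ζ^6,ζ^9.
candidate 1: n = (-1, 0, -1, -1) → π⊥ ≈ (-1.70711, +0.29289); max(|x|,|y|,|x±y|/√2) = 1.70711 > 1 ⇒ ∉ W
candidate 2: n = (2, -3, 3, 2) → π⊥ ≈ (+5.53553, -3.70711); max(|x|,|y|,|x±y|/√2) = 6.53553 > 1 ⇒ ∉ W
candidate 3: n = (0, -1, -3, 2) → π⊥ ≈ (+2.12132, +3.70711); max(|x|,|y|,|x±y|/√2) = 4.12132 > 1 ⇒ ∉ W
candidate 4: n = (1, -1, 0, 1) → π⊥ ≈ (+2.41421, +0.00000); max(|x|,|y|,|x±y|/√2) = 2.41421 > 1 ⇒ ∉ W

none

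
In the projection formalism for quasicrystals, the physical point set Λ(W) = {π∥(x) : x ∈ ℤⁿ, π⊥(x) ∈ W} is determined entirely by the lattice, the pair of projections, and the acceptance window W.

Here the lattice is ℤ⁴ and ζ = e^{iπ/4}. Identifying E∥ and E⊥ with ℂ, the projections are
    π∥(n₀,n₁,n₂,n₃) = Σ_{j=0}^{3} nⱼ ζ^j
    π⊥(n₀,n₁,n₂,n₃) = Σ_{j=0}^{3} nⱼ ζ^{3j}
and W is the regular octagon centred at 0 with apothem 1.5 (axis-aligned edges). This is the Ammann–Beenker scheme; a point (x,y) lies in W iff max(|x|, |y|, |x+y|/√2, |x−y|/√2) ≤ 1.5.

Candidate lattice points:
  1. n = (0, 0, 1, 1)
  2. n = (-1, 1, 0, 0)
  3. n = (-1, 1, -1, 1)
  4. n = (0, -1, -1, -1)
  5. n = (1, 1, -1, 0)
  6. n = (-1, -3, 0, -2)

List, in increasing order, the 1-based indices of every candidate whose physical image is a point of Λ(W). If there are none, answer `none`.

1, 4

Internal map: ζ^{3j} for j=0..3 gives (1,0), (−√2/2,√2/2), (0,−1), (√2/2,√2/2).
#1 (0, 0, 1, 1): internal (0.70711, -0.29289); octagon support 0.70711 vs apothem 1.5 → ∈ W
#2 (-1, 1, 0, 0): internal (-1.70711, 0.70711); octagon support 1.70711 vs apothem 1.5 → ∉ W
#3 (-1, 1, -1, 1): internal (-1.00000, 2.41421); octagon support 2.41421 vs apothem 1.5 → ∉ W
#4 (0, -1, -1, -1): internal (0.00000, -0.41421); octagon support 0.41421 vs apothem 1.5 → ∈ W
#5 (1, 1, -1, 0): internal (0.29289, 1.70711); octagon support 1.70711 vs apothem 1.5 → ∉ W
#6 (-1, -3, 0, -2): internal (-0.29289, -3.53553); octagon support 3.53553 vs apothem 1.5 → ∉ W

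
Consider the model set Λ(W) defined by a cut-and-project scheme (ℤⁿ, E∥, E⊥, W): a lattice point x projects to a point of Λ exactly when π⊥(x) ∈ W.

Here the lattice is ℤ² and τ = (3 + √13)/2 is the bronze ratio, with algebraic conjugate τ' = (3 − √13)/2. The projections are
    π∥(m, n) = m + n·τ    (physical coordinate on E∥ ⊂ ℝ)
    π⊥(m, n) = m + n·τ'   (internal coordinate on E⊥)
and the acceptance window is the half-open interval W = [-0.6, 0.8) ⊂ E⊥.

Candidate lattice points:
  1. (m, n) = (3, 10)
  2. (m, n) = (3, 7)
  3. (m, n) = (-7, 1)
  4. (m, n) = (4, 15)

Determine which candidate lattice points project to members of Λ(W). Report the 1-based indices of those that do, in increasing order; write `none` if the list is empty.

1, 4

Numerically τ ≈ 3.3028 and τ' = −1/τ ≈ -0.3028.
candidate 1: (m,n)=(3,10) → π∥ = 3+10·τ ≈ 36.0278, π⊥ = 3+10·τ' ≈ -0.0278 ∈ [-0.6, 0.8) ⇒ IN Λ
candidate 2: (m,n)=(3,7) → π∥ = 3+7·τ ≈ 26.1194, π⊥ = 3+7·τ' ≈ 0.8806 ∉ [-0.6, 0.8) ⇒ out
candidate 3: (m,n)=(-7,1) → π∥ = -7+1·τ ≈ -3.6972, π⊥ = -7+1·τ' ≈ -7.3028 ∉ [-0.6, 0.8) ⇒ out
candidate 4: (m,n)=(4,15) → π∥ = 4+15·τ ≈ 53.5416, π⊥ = 4+15·τ' ≈ -0.5416 ∈ [-0.6, 0.8) ⇒ IN Λ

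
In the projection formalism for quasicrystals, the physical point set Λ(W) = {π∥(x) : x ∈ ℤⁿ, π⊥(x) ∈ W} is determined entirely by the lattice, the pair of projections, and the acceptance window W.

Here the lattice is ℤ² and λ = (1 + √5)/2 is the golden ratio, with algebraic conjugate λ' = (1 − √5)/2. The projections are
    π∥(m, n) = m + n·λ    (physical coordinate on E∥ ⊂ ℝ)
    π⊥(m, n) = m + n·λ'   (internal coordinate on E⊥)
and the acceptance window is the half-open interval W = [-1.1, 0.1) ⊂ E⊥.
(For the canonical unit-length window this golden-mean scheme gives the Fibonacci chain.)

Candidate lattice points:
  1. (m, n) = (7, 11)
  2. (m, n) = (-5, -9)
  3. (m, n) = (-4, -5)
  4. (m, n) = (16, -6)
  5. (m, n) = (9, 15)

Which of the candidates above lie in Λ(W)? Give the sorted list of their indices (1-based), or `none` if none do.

3, 5

λ' = (1−√5)/2 ≈ -0.61803.
[1] lift (7,11): star map gives 0.20163; window check -1.1 ≤ 0.20163 < 0.1 is false → out
[2] lift (-5,-9): star map gives 0.56231; window check -1.1 ≤ 0.56231 < 0.1 is false → out
[3] lift (-4,-5): star map gives -0.90983; window check -1.1 ≤ -0.90983 < 0.1 is true → IN Λ
[4] lift (16,-6): star map gives 19.70820; window check -1.1 ≤ 19.70820 < 0.1 is false → out
[5] lift (9,15): star map gives -0.27051; window check -1.1 ≤ -0.27051 < 0.1 is true → IN Λ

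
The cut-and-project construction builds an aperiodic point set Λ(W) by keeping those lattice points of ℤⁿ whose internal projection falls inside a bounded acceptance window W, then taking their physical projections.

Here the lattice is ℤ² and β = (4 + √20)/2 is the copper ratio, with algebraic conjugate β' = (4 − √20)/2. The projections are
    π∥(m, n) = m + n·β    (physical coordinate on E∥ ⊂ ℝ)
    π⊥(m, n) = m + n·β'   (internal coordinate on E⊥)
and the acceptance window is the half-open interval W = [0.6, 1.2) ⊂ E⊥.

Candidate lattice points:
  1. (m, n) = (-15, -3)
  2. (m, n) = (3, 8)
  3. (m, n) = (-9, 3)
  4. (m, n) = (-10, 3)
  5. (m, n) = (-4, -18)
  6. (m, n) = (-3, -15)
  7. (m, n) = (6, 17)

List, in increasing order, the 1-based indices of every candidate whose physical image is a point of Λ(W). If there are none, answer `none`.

β' = (4−√20)/2 ≈ -0.2361.
#1 (-15,-3): internal coord -15 + (-3)·β' = -14.2918; -14.2918 ∉ [0.6, 1.2) → out
#2 (3,8): internal coord 3 + (8)·β' = +1.1115; +1.1115 ∈ [0.6, 1.2) → IN Λ
#3 (-9,3): internal coord -9 + (3)·β' = -9.7082; -9.7082 ∉ [0.6, 1.2) → out
#4 (-10,3): internal coord -10 + (3)·β' = -10.7082; -10.7082 ∉ [0.6, 1.2) → out
#5 (-4,-18): internal coord -4 + (-18)·β' = +0.2492; +0.2492 ∉ [0.6, 1.2) → out
#6 (-3,-15): internal coord -3 + (-15)·β' = +0.5410; +0.5410 ∉ [0.6, 1.2) → out
#7 (6,17): internal coord 6 + (17)·β' = +1.9868; +1.9868 ∉ [0.6, 1.2) → out

2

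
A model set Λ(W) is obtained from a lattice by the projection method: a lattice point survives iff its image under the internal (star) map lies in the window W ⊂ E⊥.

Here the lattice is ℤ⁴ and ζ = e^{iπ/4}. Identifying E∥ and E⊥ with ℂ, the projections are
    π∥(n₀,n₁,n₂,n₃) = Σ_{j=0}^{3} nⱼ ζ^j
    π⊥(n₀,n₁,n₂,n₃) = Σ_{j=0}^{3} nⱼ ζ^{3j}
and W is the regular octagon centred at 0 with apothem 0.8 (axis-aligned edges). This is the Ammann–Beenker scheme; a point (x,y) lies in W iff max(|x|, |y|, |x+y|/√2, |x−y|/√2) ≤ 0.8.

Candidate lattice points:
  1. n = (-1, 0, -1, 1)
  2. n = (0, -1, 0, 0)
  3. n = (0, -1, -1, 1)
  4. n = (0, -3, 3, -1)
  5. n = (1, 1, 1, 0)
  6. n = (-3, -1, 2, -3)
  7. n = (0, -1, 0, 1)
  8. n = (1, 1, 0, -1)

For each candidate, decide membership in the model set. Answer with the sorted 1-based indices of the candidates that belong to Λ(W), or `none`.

5, 8

With ζ = e^{iπ/4} the internal vectors are ζ^0,ζ^3,ζ^6,ζ^9.
#1 (-1, 0, -1, 1): internal (-0.2929, 1.7071); octagon support 1.7071 vs apothem 0.8 → ∉ W
#2 (0, -1, 0, 0): internal (0.7071, -0.7071); octagon support 1.0000 vs apothem 0.8 → ∉ W
#3 (0, -1, -1, 1): internal (1.4142, 1.0000); octagon support 1.7071 vs apothem 0.8 → ∉ W
#4 (0, -3, 3, -1): internal (1.4142, -5.8284); octagon support 5.8284 vs apothem 0.8 → ∉ W
#5 (1, 1, 1, 0): internal (0.2929, -0.2929); octagon support 0.4142 vs apothem 0.8 → ∈ W
#6 (-3, -1, 2, -3): internal (-4.4142, -4.8284); octagon support 6.5355 vs apothem 0.8 → ∉ W
#7 (0, -1, 0, 1): internal (1.4142, 0.0000); octagon support 1.4142 vs apothem 0.8 → ∉ W
#8 (1, 1, 0, -1): internal (-0.4142, 0.0000); octagon support 0.4142 vs apothem 0.8 → ∈ W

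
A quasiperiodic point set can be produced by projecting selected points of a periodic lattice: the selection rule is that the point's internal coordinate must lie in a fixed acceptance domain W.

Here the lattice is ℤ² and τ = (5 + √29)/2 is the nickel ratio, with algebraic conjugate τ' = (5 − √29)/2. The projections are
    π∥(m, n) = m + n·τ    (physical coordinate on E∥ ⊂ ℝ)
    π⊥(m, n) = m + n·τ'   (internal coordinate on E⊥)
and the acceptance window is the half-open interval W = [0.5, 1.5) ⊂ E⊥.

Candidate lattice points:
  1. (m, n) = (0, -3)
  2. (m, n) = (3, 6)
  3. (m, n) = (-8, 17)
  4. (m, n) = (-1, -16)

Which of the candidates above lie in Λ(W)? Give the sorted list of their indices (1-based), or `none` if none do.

1

τ' = (5−√29)/2 ≈ -0.192582.
[1] lift (0,-3): star map gives 0.577747; window check 0.5 ≤ 0.577747 < 1.5 is true → IN Λ
[2] lift (3,6): star map gives 1.844506; window check 0.5 ≤ 1.844506 < 1.5 is false → out
[3] lift (-8,17): star map gives -11.273901; window check 0.5 ≤ -11.273901 < 1.5 is false → out
[4] lift (-1,-16): star map gives 2.081318; window check 0.5 ≤ 2.081318 < 1.5 is false → out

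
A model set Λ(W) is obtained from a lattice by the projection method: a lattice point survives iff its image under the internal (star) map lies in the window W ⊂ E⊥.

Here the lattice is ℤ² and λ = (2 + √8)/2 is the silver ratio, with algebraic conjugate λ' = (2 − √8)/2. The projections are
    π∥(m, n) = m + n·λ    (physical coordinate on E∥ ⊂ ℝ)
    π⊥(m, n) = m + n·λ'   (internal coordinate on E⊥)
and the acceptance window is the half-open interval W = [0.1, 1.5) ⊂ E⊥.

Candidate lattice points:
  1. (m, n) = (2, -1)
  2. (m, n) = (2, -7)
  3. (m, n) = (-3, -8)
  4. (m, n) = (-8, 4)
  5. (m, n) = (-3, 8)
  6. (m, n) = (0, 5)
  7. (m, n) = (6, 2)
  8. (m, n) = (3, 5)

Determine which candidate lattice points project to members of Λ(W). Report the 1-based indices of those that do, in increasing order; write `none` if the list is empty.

Compute λ' = (2−√8)/2 = -0.41421, so π⊥(m,n) = m -0.41421·n.
#1 (2,-1): internal coord 2 + (-1)·λ' = +2.41421; +2.41421 ∉ [0.1, 1.5) → out
#2 (2,-7): internal coord 2 + (-7)·λ' = +4.89949; +4.89949 ∉ [0.1, 1.5) → out
#3 (-3,-8): internal coord -3 + (-8)·λ' = +0.31371; +0.31371 ∈ [0.1, 1.5) → IN Λ
#4 (-8,4): internal coord -8 + (4)·λ' = -9.65685; -9.65685 ∉ [0.1, 1.5) → out
#5 (-3,8): internal coord -3 + (8)·λ' = -6.31371; -6.31371 ∉ [0.1, 1.5) → out
#6 (0,5): internal coord 0 + (5)·λ' = -2.07107; -2.07107 ∉ [0.1, 1.5) → out
#7 (6,2): internal coord 6 + (2)·λ' = +5.17157; +5.17157 ∉ [0.1, 1.5) → out
#8 (3,5): internal coord 3 + (5)·λ' = +0.92893; +0.92893 ∈ [0.1, 1.5) → IN Λ

3, 8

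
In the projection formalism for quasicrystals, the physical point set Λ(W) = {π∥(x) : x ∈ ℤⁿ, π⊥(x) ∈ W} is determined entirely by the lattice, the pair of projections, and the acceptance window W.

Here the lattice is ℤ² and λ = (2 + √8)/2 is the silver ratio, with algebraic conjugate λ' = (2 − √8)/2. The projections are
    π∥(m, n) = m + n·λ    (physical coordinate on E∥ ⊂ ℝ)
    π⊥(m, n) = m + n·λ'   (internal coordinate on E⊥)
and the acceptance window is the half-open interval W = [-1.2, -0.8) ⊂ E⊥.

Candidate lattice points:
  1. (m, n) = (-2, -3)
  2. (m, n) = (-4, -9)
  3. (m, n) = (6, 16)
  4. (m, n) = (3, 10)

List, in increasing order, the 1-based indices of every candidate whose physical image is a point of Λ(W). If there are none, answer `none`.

Numerically λ ≈ 2.41421 and λ' = −1/λ ≈ -0.41421.
#1 (-2,-3): internal coord -2 + (-3)·λ' = -0.75736; -0.75736 ∉ [-1.2, -0.8) → out
#2 (-4,-9): internal coord -4 + (-9)·λ' = -0.27208; -0.27208 ∉ [-1.2, -0.8) → out
#3 (6,16): internal coord 6 + (16)·λ' = -0.62742; -0.62742 ∉ [-1.2, -0.8) → out
#4 (3,10): internal coord 3 + (10)·λ' = -1.14214; -1.14214 ∈ [-1.2, -0.8) → IN Λ

4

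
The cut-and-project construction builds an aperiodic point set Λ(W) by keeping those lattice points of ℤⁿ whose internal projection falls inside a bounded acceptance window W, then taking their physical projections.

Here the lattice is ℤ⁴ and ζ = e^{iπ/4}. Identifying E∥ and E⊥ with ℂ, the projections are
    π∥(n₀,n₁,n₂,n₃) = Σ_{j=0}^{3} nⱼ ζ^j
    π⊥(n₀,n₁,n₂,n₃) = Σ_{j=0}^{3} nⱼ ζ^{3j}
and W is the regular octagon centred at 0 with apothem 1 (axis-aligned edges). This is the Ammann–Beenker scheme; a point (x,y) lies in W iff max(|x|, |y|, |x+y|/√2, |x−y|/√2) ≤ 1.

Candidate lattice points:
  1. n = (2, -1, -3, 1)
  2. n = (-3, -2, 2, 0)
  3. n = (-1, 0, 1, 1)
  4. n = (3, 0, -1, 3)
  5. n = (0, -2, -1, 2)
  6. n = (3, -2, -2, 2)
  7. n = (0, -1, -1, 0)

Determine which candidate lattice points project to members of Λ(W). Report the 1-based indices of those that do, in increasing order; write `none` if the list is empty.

With ζ = e^{iπ/4} the internal vectors are ζ^0,ζ^3,ζ^6,ζ^9.
candidate 1: n = (2, -1, -3, 1) → π⊥ ≈ (+3.414214, +3.000000); max(|x|,|y|,|x±y|/√2) = 4.535534 > 1 ⇒ ∉ W
candidate 2: n = (-3, -2, 2, 0) → π⊥ ≈ (-1.585786, -3.414214); max(|x|,|y|,|x±y|/√2) = 3.535534 > 1 ⇒ ∉ W
candidate 3: n = (-1, 0, 1, 1) → π⊥ ≈ (-0.292893, -0.292893); max(|x|,|y|,|x±y|/√2) = 0.414214 ≤ 1 ⇒ ∈ W
candidate 4: n = (3, 0, -1, 3) → π⊥ ≈ (+5.121320, +3.121320); max(|x|,|y|,|x±y|/√2) = 5.828427 > 1 ⇒ ∉ W
candidate 5: n = (0, -2, -1, 2) → π⊥ ≈ (+2.828427, +1.000000); max(|x|,|y|,|x±y|/√2) = 2.828427 > 1 ⇒ ∉ W
candidate 6: n = (3, -2, -2, 2) → π⊥ ≈ (+5.828427, +2.000000); max(|x|,|y|,|x±y|/√2) = 5.828427 > 1 ⇒ ∉ W
candidate 7: n = (0, -1, -1, 0) → π⊥ ≈ (+0.707107, +0.292893); max(|x|,|y|,|x±y|/√2) = 0.707107 ≤ 1 ⇒ ∈ W

3, 7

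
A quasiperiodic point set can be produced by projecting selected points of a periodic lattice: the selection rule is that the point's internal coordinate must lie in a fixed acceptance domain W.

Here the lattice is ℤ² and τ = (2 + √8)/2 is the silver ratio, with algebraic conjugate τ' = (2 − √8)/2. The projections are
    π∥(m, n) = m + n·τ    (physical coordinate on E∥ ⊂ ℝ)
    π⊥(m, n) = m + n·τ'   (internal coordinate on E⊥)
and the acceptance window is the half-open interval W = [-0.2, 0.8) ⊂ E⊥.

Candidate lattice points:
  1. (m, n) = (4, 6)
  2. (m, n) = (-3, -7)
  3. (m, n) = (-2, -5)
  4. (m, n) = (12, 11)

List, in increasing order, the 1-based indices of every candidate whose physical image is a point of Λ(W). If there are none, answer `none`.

Numerically τ ≈ 2.414214 and τ' = −1/τ ≈ -0.414214.
#1 (4,6): internal coord 4 + (6)·τ' = +1.514719; +1.514719 ∉ [-0.2, 0.8) → out
#2 (-3,-7): internal coord -3 + (-7)·τ' = -0.100505; -0.100505 ∈ [-0.2, 0.8) → IN Λ
#3 (-2,-5): internal coord -2 + (-5)·τ' = +0.071068; +0.071068 ∈ [-0.2, 0.8) → IN Λ
#4 (12,11): internal coord 12 + (11)·τ' = +7.443651; +7.443651 ∉ [-0.2, 0.8) → out

2, 3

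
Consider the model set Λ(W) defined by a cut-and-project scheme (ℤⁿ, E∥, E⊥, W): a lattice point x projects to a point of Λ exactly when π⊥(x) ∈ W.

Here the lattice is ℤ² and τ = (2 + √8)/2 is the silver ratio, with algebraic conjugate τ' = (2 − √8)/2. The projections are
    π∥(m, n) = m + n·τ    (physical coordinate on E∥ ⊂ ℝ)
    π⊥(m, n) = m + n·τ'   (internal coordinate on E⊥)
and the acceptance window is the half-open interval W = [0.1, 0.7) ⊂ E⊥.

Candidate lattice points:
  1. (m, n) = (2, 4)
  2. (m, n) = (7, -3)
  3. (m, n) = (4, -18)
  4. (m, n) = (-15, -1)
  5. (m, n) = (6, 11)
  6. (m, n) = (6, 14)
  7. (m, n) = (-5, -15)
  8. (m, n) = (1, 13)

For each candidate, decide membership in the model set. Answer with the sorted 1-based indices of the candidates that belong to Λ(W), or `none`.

Numerically τ ≈ 2.4142 and τ' = −1/τ ≈ -0.4142.
candidate 1: (m,n)=(2,4) → π∥ = 2+4·τ ≈ 11.6569, π⊥ = 2+4·τ' ≈ 0.3431 ∈ [0.1, 0.7) ⇒ IN Λ
candidate 2: (m,n)=(7,-3) → π∥ = 7-3·τ ≈ -0.2426, π⊥ = 7-3·τ' ≈ 8.2426 ∉ [0.1, 0.7) ⇒ out
candidate 3: (m,n)=(4,-18) → π∥ = 4-18·τ ≈ -39.4558, π⊥ = 4-18·τ' ≈ 11.4558 ∉ [0.1, 0.7) ⇒ out
candidate 4: (m,n)=(-15,-1) → π∥ = -15-1·τ ≈ -17.4142, π⊥ = -15-1·τ' ≈ -14.5858 ∉ [0.1, 0.7) ⇒ out
candidate 5: (m,n)=(6,11) → π∥ = 6+11·τ ≈ 32.5563, π⊥ = 6+11·τ' ≈ 1.4437 ∉ [0.1, 0.7) ⇒ out
candidate 6: (m,n)=(6,14) → π∥ = 6+14·τ ≈ 39.7990, π⊥ = 6+14·τ' ≈ 0.2010 ∈ [0.1, 0.7) ⇒ IN Λ
candidate 7: (m,n)=(-5,-15) → π∥ = -5-15·τ ≈ -41.2132, π⊥ = -5-15·τ' ≈ 1.2132 ∉ [0.1, 0.7) ⇒ out
candidate 8: (m,n)=(1,13) → π∥ = 1+13·τ ≈ 32.3848, π⊥ = 1+13·τ' ≈ -4.3848 ∉ [0.1, 0.7) ⇒ out

1, 6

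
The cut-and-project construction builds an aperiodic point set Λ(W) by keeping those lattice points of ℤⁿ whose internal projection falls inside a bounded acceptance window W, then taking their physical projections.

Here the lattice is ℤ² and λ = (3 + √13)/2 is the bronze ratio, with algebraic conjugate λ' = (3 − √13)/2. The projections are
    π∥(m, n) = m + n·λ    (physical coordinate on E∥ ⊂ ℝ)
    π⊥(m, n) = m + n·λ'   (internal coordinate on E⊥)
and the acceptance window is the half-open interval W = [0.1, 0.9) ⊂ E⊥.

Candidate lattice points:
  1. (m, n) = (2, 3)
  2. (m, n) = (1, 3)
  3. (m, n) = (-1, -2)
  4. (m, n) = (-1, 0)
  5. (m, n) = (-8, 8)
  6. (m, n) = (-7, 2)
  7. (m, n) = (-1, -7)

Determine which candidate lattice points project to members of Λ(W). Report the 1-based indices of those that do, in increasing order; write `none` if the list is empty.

none

Compute λ' = (3−√13)/2 = -0.302776, so π⊥(m,n) = m -0.302776·n.
candidate 1: (m,n)=(2,3) → π∥ = 2+3·λ ≈ 11.908327, π⊥ = 2+3·λ' ≈ 1.091673 ∉ [0.1, 0.9) ⇒ out
candidate 2: (m,n)=(1,3) → π∥ = 1+3·λ ≈ 10.908327, π⊥ = 1+3·λ' ≈ 0.091673 ∉ [0.1, 0.9) ⇒ out
candidate 3: (m,n)=(-1,-2) → π∥ = -1-2·λ ≈ -7.605551, π⊥ = -1-2·λ' ≈ -0.394449 ∉ [0.1, 0.9) ⇒ out
candidate 4: (m,n)=(-1,0) → π∥ = -1+0·λ ≈ -1.000000, π⊥ = -1+0·λ' ≈ -1.000000 ∉ [0.1, 0.9) ⇒ out
candidate 5: (m,n)=(-8,8) → π∥ = -8+8·λ ≈ 18.422205, π⊥ = -8+8·λ' ≈ -10.422205 ∉ [0.1, 0.9) ⇒ out
candidate 6: (m,n)=(-7,2) → π∥ = -7+2·λ ≈ -0.394449, π⊥ = -7+2·λ' ≈ -7.605551 ∉ [0.1, 0.9) ⇒ out
candidate 7: (m,n)=(-1,-7) → π∥ = -1-7·λ ≈ -24.119429, π⊥ = -1-7·λ' ≈ 1.119429 ∉ [0.1, 0.9) ⇒ out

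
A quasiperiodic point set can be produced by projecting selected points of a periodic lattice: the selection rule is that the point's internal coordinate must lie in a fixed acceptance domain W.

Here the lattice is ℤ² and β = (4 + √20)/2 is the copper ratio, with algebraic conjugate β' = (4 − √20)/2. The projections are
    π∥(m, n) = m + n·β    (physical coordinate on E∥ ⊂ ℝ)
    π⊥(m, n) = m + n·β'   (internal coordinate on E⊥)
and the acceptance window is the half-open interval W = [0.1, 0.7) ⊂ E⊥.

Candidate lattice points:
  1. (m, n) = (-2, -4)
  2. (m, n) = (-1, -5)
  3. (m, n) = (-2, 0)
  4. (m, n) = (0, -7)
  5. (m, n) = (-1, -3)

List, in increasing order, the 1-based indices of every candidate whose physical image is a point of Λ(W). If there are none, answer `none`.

β' = (4−√20)/2 ≈ -0.2361.
#1 (-2,-4): internal coord -2 + (-4)·β' = -1.0557; -1.0557 ∉ [0.1, 0.7) → out
#2 (-1,-5): internal coord -1 + (-5)·β' = +0.1803; +0.1803 ∈ [0.1, 0.7) → IN Λ
#3 (-2,0): internal coord -2 + (0)·β' = -2.0000; -2.0000 ∉ [0.1, 0.7) → out
#4 (0,-7): internal coord 0 + (-7)·β' = +1.6525; +1.6525 ∉ [0.1, 0.7) → out
#5 (-1,-3): internal coord -1 + (-3)·β' = -0.2918; -0.2918 ∉ [0.1, 0.7) → out

2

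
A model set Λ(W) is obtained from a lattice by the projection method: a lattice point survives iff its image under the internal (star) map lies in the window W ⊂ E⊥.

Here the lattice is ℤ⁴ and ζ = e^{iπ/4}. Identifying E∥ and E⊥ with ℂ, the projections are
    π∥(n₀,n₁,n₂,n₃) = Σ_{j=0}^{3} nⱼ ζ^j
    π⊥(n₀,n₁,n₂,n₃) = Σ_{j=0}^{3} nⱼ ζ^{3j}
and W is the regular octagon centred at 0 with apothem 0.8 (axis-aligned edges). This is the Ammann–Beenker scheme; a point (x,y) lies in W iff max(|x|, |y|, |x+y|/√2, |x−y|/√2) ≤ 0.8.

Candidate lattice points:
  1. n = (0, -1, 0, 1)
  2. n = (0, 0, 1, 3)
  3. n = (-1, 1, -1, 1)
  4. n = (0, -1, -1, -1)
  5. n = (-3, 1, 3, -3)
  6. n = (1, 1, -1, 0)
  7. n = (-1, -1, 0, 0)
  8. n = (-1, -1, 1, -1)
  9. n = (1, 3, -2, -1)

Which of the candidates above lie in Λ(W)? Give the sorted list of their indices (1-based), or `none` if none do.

Internal map: ζ^{3j} for j=0..3 gives (1,0), (−√2/2,√2/2), (0,−1), (√2/2,√2/2).
#1 (0, -1, 0, 1): internal (1.4142, 0.0000); octagon support 1.4142 vs apothem 0.8 → ∉ W
#2 (0, 0, 1, 3): internal (2.1213, 1.1213); octagon support 2.2929 vs apothem 0.8 → ∉ W
#3 (-1, 1, -1, 1): internal (-1.0000, 2.4142); octagon support 2.4142 vs apothem 0.8 → ∉ W
#4 (0, -1, -1, -1): internal (0.0000, -0.4142); octagon support 0.4142 vs apothem 0.8 → ∈ W
#5 (-3, 1, 3, -3): internal (-5.8284, -4.4142); octagon support 7.2426 vs apothem 0.8 → ∉ W
#6 (1, 1, -1, 0): internal (0.2929, 1.7071); octagon support 1.7071 vs apothem 0.8 → ∉ W
#7 (-1, -1, 0, 0): internal (-0.2929, -0.7071); octagon support 0.7071 vs apothem 0.8 → ∈ W
#8 (-1, -1, 1, -1): internal (-1.0000, -2.4142); octagon support 2.4142 vs apothem 0.8 → ∉ W
#9 (1, 3, -2, -1): internal (-1.8284, 3.4142); octagon support 3.7071 vs apothem 0.8 → ∉ W

4, 7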